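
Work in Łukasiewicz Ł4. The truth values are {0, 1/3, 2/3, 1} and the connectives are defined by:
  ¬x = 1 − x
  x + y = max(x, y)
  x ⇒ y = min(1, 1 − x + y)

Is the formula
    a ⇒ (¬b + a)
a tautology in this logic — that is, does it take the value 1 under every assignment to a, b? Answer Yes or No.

a = 0, b = 0 ↦ 1
a = 0, b = 1/3 ↦ 1
a = 0, b = 2/3 ↦ 1
a = 0, b = 1 ↦ 1
a = 1/3, b = 0 ↦ 1
a = 1/3, b = 1/3 ↦ 1
a = 1/3, b = 2/3 ↦ 1
a = 1/3, b = 1 ↦ 1
a = 2/3, b = 0 ↦ 1
a = 2/3, b = 1/3 ↦ 1
a = 2/3, b = 2/3 ↦ 1
a = 2/3, b = 1 ↦ 1
a = 1, b = 0 ↦ 1
a = 1, b = 1/3 ↦ 1
a = 1, b = 2/3 ↦ 1
a = 1, b = 1 ↦ 1
Every assignment gives a value ≥ 1.

Yes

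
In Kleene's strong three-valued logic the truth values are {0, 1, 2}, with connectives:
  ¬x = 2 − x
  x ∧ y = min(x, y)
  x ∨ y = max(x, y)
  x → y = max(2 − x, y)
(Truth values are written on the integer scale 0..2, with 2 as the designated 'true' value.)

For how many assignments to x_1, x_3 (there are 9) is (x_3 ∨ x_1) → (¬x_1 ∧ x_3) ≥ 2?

x_1 = 0, x_3 = 0 ↦ 2  ≥
x_1 = 0, x_3 = 1 ↦ 1  <
x_1 = 0, x_3 = 2 ↦ 2  ≥
x_1 = 1, x_3 = 0 ↦ 1  <
x_1 = 1, x_3 = 1 ↦ 1  <
x_1 = 1, x_3 = 2 ↦ 1  <
x_1 = 2, x_3 = 0 ↦ 0  <
x_1 = 2, x_3 = 1 ↦ 0  <
x_1 = 2, x_3 = 2 ↦ 0  <
So 2 of the 9 assignments meet the threshold.

2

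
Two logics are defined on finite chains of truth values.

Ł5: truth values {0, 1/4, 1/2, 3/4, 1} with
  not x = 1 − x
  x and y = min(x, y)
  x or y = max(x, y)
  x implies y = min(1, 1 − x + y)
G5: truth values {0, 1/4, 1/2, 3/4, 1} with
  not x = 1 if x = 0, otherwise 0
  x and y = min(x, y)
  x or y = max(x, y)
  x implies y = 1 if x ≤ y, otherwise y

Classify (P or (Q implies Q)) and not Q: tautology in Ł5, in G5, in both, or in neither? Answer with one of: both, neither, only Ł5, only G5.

neither

In Ł5: at P = 0, Q = 1/4 the value is 3/4 — not a tautology.
In G5: at P = 0, Q = 1/4 the value is 0 — not a tautology.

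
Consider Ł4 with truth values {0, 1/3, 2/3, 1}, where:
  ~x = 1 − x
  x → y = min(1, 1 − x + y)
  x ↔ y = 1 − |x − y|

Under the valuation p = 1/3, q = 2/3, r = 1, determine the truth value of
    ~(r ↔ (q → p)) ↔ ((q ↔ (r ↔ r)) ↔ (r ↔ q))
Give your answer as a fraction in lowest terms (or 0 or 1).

1/3

q → p = 2/3 → 1/3 = 2/3
r ↔ (q → p) = 1 ↔ 2/3 = 2/3
~(r ↔ (q → p)) = ~2/3 = 1/3
r ↔ r = 1 ↔ 1 = 1
q ↔ (r ↔ r) = 2/3 ↔ 1 = 2/3
r ↔ q = 1 ↔ 2/3 = 2/3
(q ↔ (r ↔ r)) ↔ (r ↔ q) = 2/3 ↔ 2/3 = 1
~(r ↔ (q → p)) ↔ ((q ↔ (r ↔ r)) ↔ (r ↔ q)) = 1/3 ↔ 1 = 1/3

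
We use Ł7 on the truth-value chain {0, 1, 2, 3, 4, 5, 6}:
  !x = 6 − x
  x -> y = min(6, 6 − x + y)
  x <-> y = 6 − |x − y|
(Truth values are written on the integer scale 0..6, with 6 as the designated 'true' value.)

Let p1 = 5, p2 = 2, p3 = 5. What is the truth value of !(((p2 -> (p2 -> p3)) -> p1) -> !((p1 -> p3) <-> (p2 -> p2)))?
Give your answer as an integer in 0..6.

5

p2 -> p3 = 2 -> 5 = 6
p2 -> (p2 -> p3) = 2 -> 6 = 6
(p2 -> (p2 -> p3)) -> p1 = 6 -> 5 = 5
p1 -> p3 = 5 -> 5 = 6
p2 -> p2 = 2 -> 2 = 6
(p1 -> p3) <-> (p2 -> p2) = 6 <-> 6 = 6
!((p1 -> p3) <-> (p2 -> p2)) = !6 = 0
((p2 -> (p2 -> p3)) -> p1) -> !((p1 -> p3) <-> (p2 -> p2)) = 5 -> 0 = 1
!(((p2 -> (p2 -> p3)) -> p1) -> !((p1 -> p3) <-> (p2 -> p2))) = !1 = 5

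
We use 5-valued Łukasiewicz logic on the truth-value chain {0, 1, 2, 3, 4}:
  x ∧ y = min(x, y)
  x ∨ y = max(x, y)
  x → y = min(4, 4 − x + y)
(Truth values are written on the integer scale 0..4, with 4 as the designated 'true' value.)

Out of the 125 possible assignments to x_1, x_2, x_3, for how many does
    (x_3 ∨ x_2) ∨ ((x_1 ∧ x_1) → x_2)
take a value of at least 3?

107

value 4: 85 assignments (counts)
value 3: 22 assignments (counts)
value 2: 12 assignments
value 1: 5 assignments
value 0: 1 assignment
So 107 of the 125 assignments meet the threshold.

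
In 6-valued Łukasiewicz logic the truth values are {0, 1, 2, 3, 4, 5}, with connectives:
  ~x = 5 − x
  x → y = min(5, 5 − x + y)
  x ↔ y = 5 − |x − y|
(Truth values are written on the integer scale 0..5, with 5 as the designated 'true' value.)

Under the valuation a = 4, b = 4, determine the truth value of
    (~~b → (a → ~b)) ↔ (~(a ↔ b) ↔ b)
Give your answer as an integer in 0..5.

3

~b = ~4 = 1
~~b = ~1 = 4
~b = ~4 = 1
a → ~b = 4 → 1 = 2
~~b → (a → ~b) = 4 → 2 = 3
a ↔ b = 4 ↔ 4 = 5
~(a ↔ b) = ~5 = 0
~(a ↔ b) ↔ b = 0 ↔ 4 = 1
(~~b → (a → ~b)) ↔ (~(a ↔ b) ↔ b) = 3 ↔ 1 = 3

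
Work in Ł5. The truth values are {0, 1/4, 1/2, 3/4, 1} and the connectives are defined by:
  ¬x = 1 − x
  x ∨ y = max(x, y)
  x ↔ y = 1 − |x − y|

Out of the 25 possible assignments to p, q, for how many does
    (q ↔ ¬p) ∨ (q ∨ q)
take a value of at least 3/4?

18

value 1: 9 assignments (counts)
value 3/4: 9 assignments (counts)
value 1/2: 4 assignments
value 1/4: 2 assignments
value 0: 1 assignment
So 18 of the 25 assignments meet the threshold.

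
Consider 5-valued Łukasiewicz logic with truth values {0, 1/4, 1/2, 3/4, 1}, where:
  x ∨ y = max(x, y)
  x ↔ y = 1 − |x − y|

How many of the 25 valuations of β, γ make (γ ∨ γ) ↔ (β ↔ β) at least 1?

value 1: 5 assignments (counts)
value 3/4: 5 assignments
value 1/2: 5 assignments
value 1/4: 5 assignments
value 0: 5 assignments
So 5 of the 25 assignments meet the threshold.

5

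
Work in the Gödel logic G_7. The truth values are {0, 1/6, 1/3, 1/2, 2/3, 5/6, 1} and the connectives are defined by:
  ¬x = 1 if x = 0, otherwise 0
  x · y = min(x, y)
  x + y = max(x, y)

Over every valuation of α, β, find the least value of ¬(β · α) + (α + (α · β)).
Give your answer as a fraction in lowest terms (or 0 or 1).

Take α = 1/6, β = 1/6:
β · α = 1/6 · 1/6 = 1/6
¬(β · α) = ¬1/6 = 0
α · β = 1/6 · 1/6 = 1/6
α + (α · β) = 1/6 + 1/6 = 1/6
¬(β · α) + (α + (α · β)) = 0 + 1/6 = 1/6
No assignment yields a value below 1/6, so this is the minimum.

1/6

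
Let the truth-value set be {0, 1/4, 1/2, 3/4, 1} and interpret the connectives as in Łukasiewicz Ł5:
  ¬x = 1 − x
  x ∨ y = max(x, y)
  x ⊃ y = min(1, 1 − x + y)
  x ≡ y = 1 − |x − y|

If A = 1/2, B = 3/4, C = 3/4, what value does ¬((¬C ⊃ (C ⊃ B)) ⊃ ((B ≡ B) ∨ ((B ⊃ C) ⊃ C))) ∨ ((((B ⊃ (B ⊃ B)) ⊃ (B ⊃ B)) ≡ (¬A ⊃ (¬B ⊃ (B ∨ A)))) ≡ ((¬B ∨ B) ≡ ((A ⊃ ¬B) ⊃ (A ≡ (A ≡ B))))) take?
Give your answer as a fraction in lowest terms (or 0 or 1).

¬C = ¬3/4 = 1/4
C ⊃ B = 3/4 ⊃ 3/4 = 1
¬C ⊃ (C ⊃ B) = 1/4 ⊃ 1 = 1
B ≡ B = 3/4 ≡ 3/4 = 1
B ⊃ C = 3/4 ⊃ 3/4 = 1
(B ⊃ C) ⊃ C = 1 ⊃ 3/4 = 3/4
(B ≡ B) ∨ ((B ⊃ C) ⊃ C) = 1 ∨ 3/4 = 1
(¬C ⊃ (C ⊃ B)) ⊃ ((B ≡ B) ∨ ((B ⊃ C) ⊃ C)) = 1 ⊃ 1 = 1
¬((¬C ⊃ (C ⊃ B)) ⊃ ((B ≡ B) ∨ ((B ⊃ C) ⊃ C))) = ¬1 = 0
B ⊃ B = 3/4 ⊃ 3/4 = 1
B ⊃ (B ⊃ B) = 3/4 ⊃ 1 = 1
B ⊃ B = 3/4 ⊃ 3/4 = 1
(B ⊃ (B ⊃ B)) ⊃ (B ⊃ B) = 1 ⊃ 1 = 1
¬A = ¬1/2 = 1/2
¬B = ¬3/4 = 1/4
B ∨ A = 3/4 ∨ 1/2 = 3/4
¬B ⊃ (B ∨ A) = 1/4 ⊃ 3/4 = 1
¬A ⊃ (¬B ⊃ (B ∨ A)) = 1/2 ⊃ 1 = 1
((B ⊃ (B ⊃ B)) ⊃ (B ⊃ B)) ≡ (¬A ⊃ (¬B ⊃ (B ∨ A))) = 1 ≡ 1 = 1
¬B = ¬3/4 = 1/4
¬B ∨ B = 1/4 ∨ 3/4 = 3/4
¬B = ¬3/4 = 1/4
A ⊃ ¬B = 1/2 ⊃ 1/4 = 3/4
A ≡ B = 1/2 ≡ 3/4 = 3/4
A ≡ (A ≡ B) = 1/2 ≡ 3/4 = 3/4
(A ⊃ ¬B) ⊃ (A ≡ (A ≡ B)) = 3/4 ⊃ 3/4 = 1
(¬B ∨ B) ≡ ((A ⊃ ¬B) ⊃ (A ≡ (A ≡ B))) = 3/4 ≡ 1 = 3/4
(((B ⊃ (B ⊃ B)) ⊃ (B ⊃ B)) ≡ (¬A ⊃ (¬B ⊃ (B ∨ A)))) ≡ ((¬B ∨ B) ≡ ((A ⊃ ¬B) ⊃ (A ≡ (A ≡ B)))) = 1 ≡ 3/4 = 3/4
¬((¬C ⊃ (C ⊃ B)) ⊃ ((B ≡ B) ∨ ((B ⊃ C) ⊃ C))) ∨ ((((B ⊃ (B ⊃ B)) ⊃ (B ⊃ B)) ≡ (¬A ⊃ (¬B ⊃ (B ∨ A)))) ≡ ((¬B ∨ B) ≡ ((A ⊃ ¬B) ⊃ (A ≡ (A ≡ B))))) = 0 ∨ 3/4 = 3/4

3/4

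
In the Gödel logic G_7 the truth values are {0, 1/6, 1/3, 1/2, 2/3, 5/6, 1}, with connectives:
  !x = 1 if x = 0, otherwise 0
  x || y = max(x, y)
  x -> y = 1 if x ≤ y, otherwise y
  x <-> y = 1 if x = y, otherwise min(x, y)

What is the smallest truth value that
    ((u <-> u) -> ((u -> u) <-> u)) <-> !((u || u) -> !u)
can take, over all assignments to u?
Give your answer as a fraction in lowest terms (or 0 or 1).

Take u = 1/6:
u <-> u = 1/6 <-> 1/6 = 1
u -> u = 1/6 -> 1/6 = 1
(u -> u) <-> u = 1 <-> 1/6 = 1/6
(u <-> u) -> ((u -> u) <-> u) = 1 -> 1/6 = 1/6
u || u = 1/6 || 1/6 = 1/6
!u = !1/6 = 0
(u || u) -> !u = 1/6 -> 0 = 0
!((u || u) -> !u) = !0 = 1
((u <-> u) -> ((u -> u) <-> u)) <-> !((u || u) -> !u) = 1/6 <-> 1 = 1/6
No assignment yields a value below 1/6, so this is the minimum.

1/6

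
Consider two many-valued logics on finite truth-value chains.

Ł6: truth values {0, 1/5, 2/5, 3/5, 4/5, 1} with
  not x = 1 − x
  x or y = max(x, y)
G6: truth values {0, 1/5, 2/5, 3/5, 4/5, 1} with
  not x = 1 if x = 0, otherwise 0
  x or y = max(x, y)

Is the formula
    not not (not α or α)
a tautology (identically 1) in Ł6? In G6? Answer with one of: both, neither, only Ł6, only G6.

only G6

In Ł6: at α = 1/5 the value is 4/5 — not a tautology.
In G6: every assignment gives 1 — tautology.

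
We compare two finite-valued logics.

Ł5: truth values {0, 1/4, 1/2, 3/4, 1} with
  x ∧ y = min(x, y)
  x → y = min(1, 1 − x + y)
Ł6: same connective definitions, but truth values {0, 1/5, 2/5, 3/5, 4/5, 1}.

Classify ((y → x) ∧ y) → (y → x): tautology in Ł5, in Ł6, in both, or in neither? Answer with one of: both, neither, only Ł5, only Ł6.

In Ł5: every assignment gives 1 — tautology.
In Ł6: every assignment gives 1 — tautology.

both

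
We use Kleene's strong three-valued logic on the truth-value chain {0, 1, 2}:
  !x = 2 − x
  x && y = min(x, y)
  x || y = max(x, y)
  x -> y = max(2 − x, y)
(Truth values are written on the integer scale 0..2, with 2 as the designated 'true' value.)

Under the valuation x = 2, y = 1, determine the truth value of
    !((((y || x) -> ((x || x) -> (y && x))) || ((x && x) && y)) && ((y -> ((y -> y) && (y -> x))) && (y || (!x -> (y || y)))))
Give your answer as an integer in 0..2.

1

y || x = 1 || 2 = 2
x || x = 2 || 2 = 2
y && x = 1 && 2 = 1
(x || x) -> (y && x) = 2 -> 1 = 1
(y || x) -> ((x || x) -> (y && x)) = 2 -> 1 = 1
x && x = 2 && 2 = 2
(x && x) && y = 2 && 1 = 1
((y || x) -> ((x || x) -> (y && x))) || ((x && x) && y) = 1 || 1 = 1
y -> y = 1 -> 1 = 1
y -> x = 1 -> 2 = 2
(y -> y) && (y -> x) = 1 && 2 = 1
y -> ((y -> y) && (y -> x)) = 1 -> 1 = 1
!x = !2 = 0
y || y = 1 || 1 = 1
!x -> (y || y) = 0 -> 1 = 2
y || (!x -> (y || y)) = 1 || 2 = 2
(y -> ((y -> y) && (y -> x))) && (y || (!x -> (y || y))) = 1 && 2 = 1
(((y || x) -> ((x || x) -> (y && x))) || ((x && x) && y)) && ((y -> ((y -> y) && (y -> x))) && (y || (!x -> (y || y)))) = 1 && 1 = 1
!((((y || x) -> ((x || x) -> (y && x))) || ((x && x) && y)) && ((y -> ((y -> y) && (y -> x))) && (y || (!x -> (y || y))))) = !1 = 1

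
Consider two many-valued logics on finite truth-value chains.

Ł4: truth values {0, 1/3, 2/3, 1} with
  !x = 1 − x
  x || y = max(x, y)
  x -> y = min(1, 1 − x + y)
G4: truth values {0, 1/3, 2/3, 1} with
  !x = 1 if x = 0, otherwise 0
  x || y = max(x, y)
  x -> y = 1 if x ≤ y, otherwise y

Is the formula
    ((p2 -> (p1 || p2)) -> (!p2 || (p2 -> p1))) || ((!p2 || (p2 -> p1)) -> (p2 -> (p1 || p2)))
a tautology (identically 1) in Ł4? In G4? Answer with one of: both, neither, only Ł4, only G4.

both

In Ł4: every assignment gives 1 — tautology.
In G4: every assignment gives 1 — tautology.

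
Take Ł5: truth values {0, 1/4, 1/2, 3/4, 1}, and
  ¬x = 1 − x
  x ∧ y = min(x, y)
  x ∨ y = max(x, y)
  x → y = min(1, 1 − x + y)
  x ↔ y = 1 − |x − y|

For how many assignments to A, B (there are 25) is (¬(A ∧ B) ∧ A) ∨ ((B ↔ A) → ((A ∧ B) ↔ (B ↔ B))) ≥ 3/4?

value 1: 9 assignments (counts)
value 3/4: 7 assignments (counts)
value 1/2: 5 assignments
value 1/4: 3 assignments
value 0: 1 assignment
So 16 of the 25 assignments meet the threshold.

16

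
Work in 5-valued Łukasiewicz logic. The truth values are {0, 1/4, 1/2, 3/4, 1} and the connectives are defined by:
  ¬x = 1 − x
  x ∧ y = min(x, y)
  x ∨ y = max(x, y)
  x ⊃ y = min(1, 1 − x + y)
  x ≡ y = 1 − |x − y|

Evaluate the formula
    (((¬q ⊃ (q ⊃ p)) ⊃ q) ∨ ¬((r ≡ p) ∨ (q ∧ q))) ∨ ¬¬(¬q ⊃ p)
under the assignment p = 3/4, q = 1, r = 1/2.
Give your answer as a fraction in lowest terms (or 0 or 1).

¬q = ¬1 = 0
q ⊃ p = 1 ⊃ 3/4 = 3/4
¬q ⊃ (q ⊃ p) = 0 ⊃ 3/4 = 1
(¬q ⊃ (q ⊃ p)) ⊃ q = 1 ⊃ 1 = 1
r ≡ p = 1/2 ≡ 3/4 = 3/4
q ∧ q = 1 ∧ 1 = 1
(r ≡ p) ∨ (q ∧ q) = 3/4 ∨ 1 = 1
¬((r ≡ p) ∨ (q ∧ q)) = ¬1 = 0
((¬q ⊃ (q ⊃ p)) ⊃ q) ∨ ¬((r ≡ p) ∨ (q ∧ q)) = 1 ∨ 0 = 1
¬q = ¬1 = 0
¬q ⊃ p = 0 ⊃ 3/4 = 1
¬(¬q ⊃ p) = ¬1 = 0
¬¬(¬q ⊃ p) = ¬0 = 1
(((¬q ⊃ (q ⊃ p)) ⊃ q) ∨ ¬((r ≡ p) ∨ (q ∧ q))) ∨ ¬¬(¬q ⊃ p) = 1 ∨ 1 = 1

1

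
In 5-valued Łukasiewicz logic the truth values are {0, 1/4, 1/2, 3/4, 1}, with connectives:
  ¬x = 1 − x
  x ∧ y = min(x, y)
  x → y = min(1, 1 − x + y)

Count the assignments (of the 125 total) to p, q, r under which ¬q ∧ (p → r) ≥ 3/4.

38

value 1: 15 assignments (counts)
value 3/4: 23 assignments (counts)
value 1/2: 28 assignments
value 1/4: 30 assignments
value 0: 29 assignments
So 38 of the 125 assignments meet the threshold.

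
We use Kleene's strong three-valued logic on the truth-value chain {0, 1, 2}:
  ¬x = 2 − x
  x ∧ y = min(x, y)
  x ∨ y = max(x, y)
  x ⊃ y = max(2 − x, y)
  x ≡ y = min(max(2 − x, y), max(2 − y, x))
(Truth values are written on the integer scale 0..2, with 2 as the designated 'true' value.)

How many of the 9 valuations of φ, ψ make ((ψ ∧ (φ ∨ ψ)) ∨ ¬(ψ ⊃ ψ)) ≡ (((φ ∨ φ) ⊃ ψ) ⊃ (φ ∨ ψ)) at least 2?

φ = 0, ψ = 0 ↦ 2  ≥
φ = 0, ψ = 1 ↦ 1  <
φ = 0, ψ = 2 ↦ 2  ≥
φ = 1, ψ = 0 ↦ 1  <
φ = 1, ψ = 1 ↦ 1  <
φ = 1, ψ = 2 ↦ 2  ≥
φ = 2, ψ = 0 ↦ 0  <
φ = 2, ψ = 1 ↦ 1  <
φ = 2, ψ = 2 ↦ 2  ≥
So 4 of the 9 assignments meet the threshold.

4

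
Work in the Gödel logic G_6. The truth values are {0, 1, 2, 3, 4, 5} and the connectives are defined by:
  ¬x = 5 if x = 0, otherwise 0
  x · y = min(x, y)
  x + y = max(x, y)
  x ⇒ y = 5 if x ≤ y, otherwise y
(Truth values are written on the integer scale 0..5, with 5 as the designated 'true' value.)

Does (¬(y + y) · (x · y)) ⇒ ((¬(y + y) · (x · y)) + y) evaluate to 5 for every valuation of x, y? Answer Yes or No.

Yes

At x = 4, y = 0, for instance:
y + y = 0 + 0 = 0
¬(y + y) = ¬0 = 5
x · y = 4 · 0 = 0
¬(y + y) · (x · y) = 5 · 0 = 0
(¬(y + y) · (x · y)) + y = 0 + 0 = 0
(¬(y + y) · (x · y)) ⇒ ((¬(y + y) · (x · y)) + y) = 0 ⇒ 0 = 5
and checking the remaining 35 assignments likewise gives ≥ 5 in every case.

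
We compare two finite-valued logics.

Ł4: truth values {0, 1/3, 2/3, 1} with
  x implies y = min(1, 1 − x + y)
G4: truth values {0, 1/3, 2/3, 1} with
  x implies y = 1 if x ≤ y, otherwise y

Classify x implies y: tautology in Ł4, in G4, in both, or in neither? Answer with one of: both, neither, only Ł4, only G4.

In Ł4: at x = 1/3, y = 0 the value is 2/3 — not a tautology.
In G4: at x = 1/3, y = 0 the value is 0 — not a tautology.

neither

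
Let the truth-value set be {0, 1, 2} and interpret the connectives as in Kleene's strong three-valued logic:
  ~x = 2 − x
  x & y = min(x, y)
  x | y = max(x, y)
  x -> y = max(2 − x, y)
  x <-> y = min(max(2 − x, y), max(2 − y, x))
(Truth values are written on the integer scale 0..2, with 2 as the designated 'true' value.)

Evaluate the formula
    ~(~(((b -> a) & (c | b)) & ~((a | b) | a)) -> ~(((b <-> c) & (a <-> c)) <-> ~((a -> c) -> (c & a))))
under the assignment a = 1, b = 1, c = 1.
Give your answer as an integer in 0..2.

1

b -> a = 1 -> 1 = 1
c | b = 1 | 1 = 1
(b -> a) & (c | b) = 1 & 1 = 1
a | b = 1 | 1 = 1
(a | b) | a = 1 | 1 = 1
~((a | b) | a) = ~1 = 1
((b -> a) & (c | b)) & ~((a | b) | a) = 1 & 1 = 1
~(((b -> a) & (c | b)) & ~((a | b) | a)) = ~1 = 1
b <-> c = 1 <-> 1 = 1
a <-> c = 1 <-> 1 = 1
(b <-> c) & (a <-> c) = 1 & 1 = 1
a -> c = 1 -> 1 = 1
c & a = 1 & 1 = 1
(a -> c) -> (c & a) = 1 -> 1 = 1
~((a -> c) -> (c & a)) = ~1 = 1
((b <-> c) & (a <-> c)) <-> ~((a -> c) -> (c & a)) = 1 <-> 1 = 1
~(((b <-> c) & (a <-> c)) <-> ~((a -> c) -> (c & a))) = ~1 = 1
~(((b -> a) & (c | b)) & ~((a | b) | a)) -> ~(((b <-> c) & (a <-> c)) <-> ~((a -> c) -> (c & a))) = 1 -> 1 = 1
~(~(((b -> a) & (c | b)) & ~((a | b) | a)) -> ~(((b <-> c) & (a <-> c)) <-> ~((a -> c) -> (c & a)))) = ~1 = 1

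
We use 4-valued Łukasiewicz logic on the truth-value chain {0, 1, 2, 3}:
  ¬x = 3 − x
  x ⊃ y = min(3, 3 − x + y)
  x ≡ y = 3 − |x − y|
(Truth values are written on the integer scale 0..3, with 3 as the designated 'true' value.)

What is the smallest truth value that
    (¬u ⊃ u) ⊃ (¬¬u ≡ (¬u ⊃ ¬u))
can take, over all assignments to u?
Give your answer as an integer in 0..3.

Take u = 1:
¬u = ¬1 = 2
¬u ⊃ u = 2 ⊃ 1 = 2
¬u = ¬1 = 2
¬¬u = ¬2 = 1
¬u = ¬1 = 2
¬u = ¬1 = 2
¬u ⊃ ¬u = 2 ⊃ 2 = 3
¬¬u ≡ (¬u ⊃ ¬u) = 1 ≡ 3 = 1
(¬u ⊃ u) ⊃ (¬¬u ≡ (¬u ⊃ ¬u)) = 2 ⊃ 1 = 2
No assignment yields a value below 2, so this is the minimum.

2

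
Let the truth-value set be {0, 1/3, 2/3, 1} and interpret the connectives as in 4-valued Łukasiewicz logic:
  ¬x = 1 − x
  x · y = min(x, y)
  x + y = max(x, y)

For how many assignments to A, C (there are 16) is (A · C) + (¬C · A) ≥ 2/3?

8

A = 0, C = 0 ↦ 0  <
A = 0, C = 1/3 ↦ 0  <
A = 0, C = 2/3 ↦ 0  <
A = 0, C = 1 ↦ 0  <
A = 1/3, C = 0 ↦ 1/3  <
A = 1/3, C = 1/3 ↦ 1/3  <
A = 1/3, C = 2/3 ↦ 1/3  <
A = 1/3, C = 1 ↦ 1/3  <
A = 2/3, C = 0 ↦ 2/3  ≥
A = 2/3, C = 1/3 ↦ 2/3  ≥
A = 2/3, C = 2/3 ↦ 2/3  ≥
A = 2/3, C = 1 ↦ 2/3  ≥
A = 1, C = 0 ↦ 1  ≥
A = 1, C = 1/3 ↦ 2/3  ≥
A = 1, C = 2/3 ↦ 2/3  ≥
A = 1, C = 1 ↦ 1  ≥
So 8 of the 16 assignments meet the threshold.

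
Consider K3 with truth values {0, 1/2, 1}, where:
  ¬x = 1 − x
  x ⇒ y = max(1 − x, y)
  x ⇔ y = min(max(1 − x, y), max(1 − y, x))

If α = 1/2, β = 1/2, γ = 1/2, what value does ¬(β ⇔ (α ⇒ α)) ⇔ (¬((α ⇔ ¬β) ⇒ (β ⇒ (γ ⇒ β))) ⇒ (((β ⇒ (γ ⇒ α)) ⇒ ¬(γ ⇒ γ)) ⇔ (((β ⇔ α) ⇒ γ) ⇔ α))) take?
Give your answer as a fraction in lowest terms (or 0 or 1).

1/2

α ⇒ α = 1/2 ⇒ 1/2 = 1/2
β ⇔ (α ⇒ α) = 1/2 ⇔ 1/2 = 1/2
¬(β ⇔ (α ⇒ α)) = ¬1/2 = 1/2
¬β = ¬1/2 = 1/2
α ⇔ ¬β = 1/2 ⇔ 1/2 = 1/2
γ ⇒ β = 1/2 ⇒ 1/2 = 1/2
β ⇒ (γ ⇒ β) = 1/2 ⇒ 1/2 = 1/2
(α ⇔ ¬β) ⇒ (β ⇒ (γ ⇒ β)) = 1/2 ⇒ 1/2 = 1/2
¬((α ⇔ ¬β) ⇒ (β ⇒ (γ ⇒ β))) = ¬1/2 = 1/2
γ ⇒ α = 1/2 ⇒ 1/2 = 1/2
β ⇒ (γ ⇒ α) = 1/2 ⇒ 1/2 = 1/2
γ ⇒ γ = 1/2 ⇒ 1/2 = 1/2
¬(γ ⇒ γ) = ¬1/2 = 1/2
(β ⇒ (γ ⇒ α)) ⇒ ¬(γ ⇒ γ) = 1/2 ⇒ 1/2 = 1/2
β ⇔ α = 1/2 ⇔ 1/2 = 1/2
(β ⇔ α) ⇒ γ = 1/2 ⇒ 1/2 = 1/2
((β ⇔ α) ⇒ γ) ⇔ α = 1/2 ⇔ 1/2 = 1/2
((β ⇒ (γ ⇒ α)) ⇒ ¬(γ ⇒ γ)) ⇔ (((β ⇔ α) ⇒ γ) ⇔ α) = 1/2 ⇔ 1/2 = 1/2
¬((α ⇔ ¬β) ⇒ (β ⇒ (γ ⇒ β))) ⇒ (((β ⇒ (γ ⇒ α)) ⇒ ¬(γ ⇒ γ)) ⇔ (((β ⇔ α) ⇒ γ) ⇔ α)) = 1/2 ⇒ 1/2 = 1/2
¬(β ⇔ (α ⇒ α)) ⇔ (¬((α ⇔ ¬β) ⇒ (β ⇒ (γ ⇒ β))) ⇒ (((β ⇒ (γ ⇒ α)) ⇒ ¬(γ ⇒ γ)) ⇔ (((β ⇔ α) ⇒ γ) ⇔ α))) = 1/2 ⇔ 1/2 = 1/2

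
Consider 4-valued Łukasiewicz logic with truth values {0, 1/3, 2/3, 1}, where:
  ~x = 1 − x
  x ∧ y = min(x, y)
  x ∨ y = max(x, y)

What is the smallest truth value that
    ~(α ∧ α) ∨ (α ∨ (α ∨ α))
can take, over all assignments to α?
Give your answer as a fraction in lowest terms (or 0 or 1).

Take α = 1/3:
α ∧ α = 1/3 ∧ 1/3 = 1/3
~(α ∧ α) = ~1/3 = 2/3
α ∨ α = 1/3 ∨ 1/3 = 1/3
α ∨ (α ∨ α) = 1/3 ∨ 1/3 = 1/3
~(α ∧ α) ∨ (α ∨ (α ∨ α)) = 2/3 ∨ 1/3 = 2/3
No assignment yields a value below 2/3, so this is the minimum.

2/3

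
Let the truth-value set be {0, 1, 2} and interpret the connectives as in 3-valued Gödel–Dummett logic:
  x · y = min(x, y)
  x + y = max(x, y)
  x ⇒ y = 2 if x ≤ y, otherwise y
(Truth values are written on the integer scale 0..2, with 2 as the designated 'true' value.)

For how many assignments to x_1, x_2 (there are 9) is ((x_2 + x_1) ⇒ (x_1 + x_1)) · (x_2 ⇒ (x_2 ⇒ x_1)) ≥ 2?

6

x_1 = 0, x_2 = 0 ↦ 2  ≥
x_1 = 0, x_2 = 1 ↦ 0  <
x_1 = 0, x_2 = 2 ↦ 0  <
x_1 = 1, x_2 = 0 ↦ 2  ≥
x_1 = 1, x_2 = 1 ↦ 2  ≥
x_1 = 1, x_2 = 2 ↦ 1  <
x_1 = 2, x_2 = 0 ↦ 2  ≥
x_1 = 2, x_2 = 1 ↦ 2  ≥
x_1 = 2, x_2 = 2 ↦ 2  ≥
So 6 of the 9 assignments meet the threshold.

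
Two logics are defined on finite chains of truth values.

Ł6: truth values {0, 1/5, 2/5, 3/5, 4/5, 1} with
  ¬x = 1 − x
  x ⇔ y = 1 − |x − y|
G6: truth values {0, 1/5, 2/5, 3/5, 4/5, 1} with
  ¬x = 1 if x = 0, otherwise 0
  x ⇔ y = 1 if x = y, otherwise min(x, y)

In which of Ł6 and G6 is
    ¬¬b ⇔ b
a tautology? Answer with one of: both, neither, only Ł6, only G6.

In Ł6: every assignment gives 1 — tautology.
In G6: at b = 1/5 the value is 1/5 — not a tautology.

only Ł6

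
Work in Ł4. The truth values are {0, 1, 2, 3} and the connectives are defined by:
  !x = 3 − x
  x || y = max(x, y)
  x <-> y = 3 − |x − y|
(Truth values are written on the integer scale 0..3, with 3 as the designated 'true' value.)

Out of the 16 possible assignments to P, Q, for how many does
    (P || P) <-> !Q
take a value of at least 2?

P = 0, Q = 0 ↦ 0  <
P = 0, Q = 1 ↦ 1  <
P = 0, Q = 2 ↦ 2  ≥
P = 0, Q = 3 ↦ 3  ≥
P = 1, Q = 0 ↦ 1  <
P = 1, Q = 1 ↦ 2  ≥
P = 1, Q = 2 ↦ 3  ≥
P = 1, Q = 3 ↦ 2  ≥
P = 2, Q = 0 ↦ 2  ≥
P = 2, Q = 1 ↦ 3  ≥
P = 2, Q = 2 ↦ 2  ≥
P = 2, Q = 3 ↦ 1  <
P = 3, Q = 0 ↦ 3  ≥
P = 3, Q = 1 ↦ 2  ≥
P = 3, Q = 2 ↦ 1  <
P = 3, Q = 3 ↦ 0  <
So 10 of the 16 assignments meet the threshold.

10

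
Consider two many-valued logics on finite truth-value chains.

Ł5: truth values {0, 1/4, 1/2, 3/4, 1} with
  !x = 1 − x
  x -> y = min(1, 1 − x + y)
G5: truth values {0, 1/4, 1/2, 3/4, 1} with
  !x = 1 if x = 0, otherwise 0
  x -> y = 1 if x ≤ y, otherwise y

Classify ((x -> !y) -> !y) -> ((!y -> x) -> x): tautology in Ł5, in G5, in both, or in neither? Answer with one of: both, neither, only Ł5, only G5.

In Ł5: every assignment gives 1 — tautology.
In G5: at x = 1/4, y = 1/4 the value is 1/4 — not a tautology.

only Ł5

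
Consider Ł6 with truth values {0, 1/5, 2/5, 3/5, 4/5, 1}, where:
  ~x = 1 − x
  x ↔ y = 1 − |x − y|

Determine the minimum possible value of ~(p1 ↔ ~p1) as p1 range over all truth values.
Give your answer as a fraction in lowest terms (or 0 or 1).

1/5

Take p1 = 2/5:
~p1 = ~2/5 = 3/5
p1 ↔ ~p1 = 2/5 ↔ 3/5 = 4/5
~(p1 ↔ ~p1) = ~4/5 = 1/5
No assignment yields a value below 1/5, so this is the minimum.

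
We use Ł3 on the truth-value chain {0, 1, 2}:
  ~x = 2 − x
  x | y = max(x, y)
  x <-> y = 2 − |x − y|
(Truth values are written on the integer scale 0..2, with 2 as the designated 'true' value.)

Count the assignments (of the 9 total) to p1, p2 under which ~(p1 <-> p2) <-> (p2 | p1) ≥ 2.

p1 = 0, p2 = 0 ↦ 2  ≥
p1 = 0, p2 = 1 ↦ 2  ≥
p1 = 0, p2 = 2 ↦ 2  ≥
p1 = 1, p2 = 0 ↦ 2  ≥
p1 = 1, p2 = 1 ↦ 1  <
p1 = 1, p2 = 2 ↦ 1  <
p1 = 2, p2 = 0 ↦ 2  ≥
p1 = 2, p2 = 1 ↦ 1  <
p1 = 2, p2 = 2 ↦ 0  <
So 5 of the 9 assignments meet the threshold.

5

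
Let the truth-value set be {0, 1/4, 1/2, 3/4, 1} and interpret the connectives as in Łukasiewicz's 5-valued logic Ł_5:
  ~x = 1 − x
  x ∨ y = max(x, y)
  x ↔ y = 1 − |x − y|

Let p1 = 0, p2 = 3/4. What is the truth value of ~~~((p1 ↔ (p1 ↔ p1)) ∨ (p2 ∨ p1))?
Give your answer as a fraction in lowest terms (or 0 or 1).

1/4

p1 ↔ p1 = 0 ↔ 0 = 1
p1 ↔ (p1 ↔ p1) = 0 ↔ 1 = 0
p2 ∨ p1 = 3/4 ∨ 0 = 3/4
(p1 ↔ (p1 ↔ p1)) ∨ (p2 ∨ p1) = 0 ∨ 3/4 = 3/4
~((p1 ↔ (p1 ↔ p1)) ∨ (p2 ∨ p1)) = ~3/4 = 1/4
~~((p1 ↔ (p1 ↔ p1)) ∨ (p2 ∨ p1)) = ~1/4 = 3/4
~~~((p1 ↔ (p1 ↔ p1)) ∨ (p2 ∨ p1)) = ~3/4 = 1/4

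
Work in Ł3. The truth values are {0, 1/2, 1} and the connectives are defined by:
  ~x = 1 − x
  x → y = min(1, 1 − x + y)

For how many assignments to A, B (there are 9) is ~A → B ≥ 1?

A = 0, B = 0 ↦ 0  <
A = 0, B = 1/2 ↦ 1/2  <
A = 0, B = 1 ↦ 1  ≥
A = 1/2, B = 0 ↦ 1/2  <
A = 1/2, B = 1/2 ↦ 1  ≥
A = 1/2, B = 1 ↦ 1  ≥
A = 1, B = 0 ↦ 1  ≥
A = 1, B = 1/2 ↦ 1  ≥
A = 1, B = 1 ↦ 1  ≥
So 6 of the 9 assignments meet the threshold.

6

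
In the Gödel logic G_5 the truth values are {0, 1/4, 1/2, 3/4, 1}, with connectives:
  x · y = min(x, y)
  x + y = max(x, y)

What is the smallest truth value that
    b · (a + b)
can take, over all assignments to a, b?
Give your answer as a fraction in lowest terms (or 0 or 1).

0

Take a = 0, b = 0:
a + b = 0 + 0 = 0
b · (a + b) = 0 · 0 = 0
No assignment yields a value below 0, so this is the minimum.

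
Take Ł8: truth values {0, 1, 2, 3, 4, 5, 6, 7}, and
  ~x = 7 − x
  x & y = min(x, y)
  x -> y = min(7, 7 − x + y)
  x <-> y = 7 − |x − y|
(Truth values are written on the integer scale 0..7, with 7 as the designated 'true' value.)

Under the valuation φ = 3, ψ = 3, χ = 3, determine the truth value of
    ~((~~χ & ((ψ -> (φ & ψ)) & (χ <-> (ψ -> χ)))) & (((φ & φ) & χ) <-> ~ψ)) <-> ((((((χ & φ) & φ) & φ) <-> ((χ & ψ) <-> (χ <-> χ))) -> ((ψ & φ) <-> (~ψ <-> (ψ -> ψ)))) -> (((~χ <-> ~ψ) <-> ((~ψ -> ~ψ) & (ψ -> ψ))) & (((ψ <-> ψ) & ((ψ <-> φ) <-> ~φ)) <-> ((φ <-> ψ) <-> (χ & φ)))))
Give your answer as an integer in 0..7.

4

~χ = ~3 = 4
~~χ = ~4 = 3
φ & ψ = 3 & 3 = 3
ψ -> (φ & ψ) = 3 -> 3 = 7
ψ -> χ = 3 -> 3 = 7
χ <-> (ψ -> χ) = 3 <-> 7 = 3
(ψ -> (φ & ψ)) & (χ <-> (ψ -> χ)) = 7 & 3 = 3
~~χ & ((ψ -> (φ & ψ)) & (χ <-> (ψ -> χ))) = 3 & 3 = 3
φ & φ = 3 & 3 = 3
(φ & φ) & χ = 3 & 3 = 3
~ψ = ~3 = 4
((φ & φ) & χ) <-> ~ψ = 3 <-> 4 = 6
(~~χ & ((ψ -> (φ & ψ)) & (χ <-> (ψ -> χ)))) & (((φ & φ) & χ) <-> ~ψ) = 3 & 6 = 3
~((~~χ & ((ψ -> (φ & ψ)) & (χ <-> (ψ -> χ)))) & (((φ & φ) & χ) <-> ~ψ)) = ~3 = 4
χ & φ = 3 & 3 = 3
(χ & φ) & φ = 3 & 3 = 3
((χ & φ) & φ) & φ = 3 & 3 = 3
χ & ψ = 3 & 3 = 3
χ <-> χ = 3 <-> 3 = 7
(χ & ψ) <-> (χ <-> χ) = 3 <-> 7 = 3
(((χ & φ) & φ) & φ) <-> ((χ & ψ) <-> (χ <-> χ)) = 3 <-> 3 = 7
ψ & φ = 3 & 3 = 3
~ψ = ~3 = 4
ψ -> ψ = 3 -> 3 = 7
~ψ <-> (ψ -> ψ) = 4 <-> 7 = 4
(ψ & φ) <-> (~ψ <-> (ψ -> ψ)) = 3 <-> 4 = 6
((((χ & φ) & φ) & φ) <-> ((χ & ψ) <-> (χ <-> χ))) -> ((ψ & φ) <-> (~ψ <-> (ψ -> ψ))) = 7 -> 6 = 6
~χ = ~3 = 4
~ψ = ~3 = 4
~χ <-> ~ψ = 4 <-> 4 = 7
~ψ = ~3 = 4
~ψ = ~3 = 4
~ψ -> ~ψ = 4 -> 4 = 7
ψ -> ψ = 3 -> 3 = 7
(~ψ -> ~ψ) & (ψ -> ψ) = 7 & 7 = 7
(~χ <-> ~ψ) <-> ((~ψ -> ~ψ) & (ψ -> ψ)) = 7 <-> 7 = 7
ψ <-> ψ = 3 <-> 3 = 7
ψ <-> φ = 3 <-> 3 = 7
~φ = ~3 = 4
(ψ <-> φ) <-> ~φ = 7 <-> 4 = 4
(ψ <-> ψ) & ((ψ <-> φ) <-> ~φ) = 7 & 4 = 4
φ <-> ψ = 3 <-> 3 = 7
χ & φ = 3 & 3 = 3
(φ <-> ψ) <-> (χ & φ) = 7 <-> 3 = 3
((ψ <-> ψ) & ((ψ <-> φ) <-> ~φ)) <-> ((φ <-> ψ) <-> (χ & φ)) = 4 <-> 3 = 6
((~χ <-> ~ψ) <-> ((~ψ -> ~ψ) & (ψ -> ψ))) & (((ψ <-> ψ) & ((ψ <-> φ) <-> ~φ)) <-> ((φ <-> ψ) <-> (χ & φ))) = 7 & 6 = 6
(((((χ & φ) & φ) & φ) <-> ((χ & ψ) <-> (χ <-> χ))) -> ((ψ & φ) <-> (~ψ <-> (ψ -> ψ)))) -> (((~χ <-> ~ψ) <-> ((~ψ -> ~ψ) & (ψ -> ψ))) & (((ψ <-> ψ) & ((ψ <-> φ) <-> ~φ)) <-> ((φ <-> ψ) <-> (χ & φ)))) = 6 -> 6 = 7
~((~~χ & ((ψ -> (φ & ψ)) & (χ <-> (ψ -> χ)))) & (((φ & φ) & χ) <-> ~ψ)) <-> ((((((χ & φ) & φ) & φ) <-> ((χ & ψ) <-> (χ <-> χ))) -> ((ψ & φ) <-> (~ψ <-> (ψ -> ψ)))) -> (((~χ <-> ~ψ) <-> ((~ψ -> ~ψ) & (ψ -> ψ))) & (((ψ <-> ψ) & ((ψ <-> φ) <-> ~φ)) <-> ((φ <-> ψ) <-> (χ & φ))))) = 4 <-> 7 = 4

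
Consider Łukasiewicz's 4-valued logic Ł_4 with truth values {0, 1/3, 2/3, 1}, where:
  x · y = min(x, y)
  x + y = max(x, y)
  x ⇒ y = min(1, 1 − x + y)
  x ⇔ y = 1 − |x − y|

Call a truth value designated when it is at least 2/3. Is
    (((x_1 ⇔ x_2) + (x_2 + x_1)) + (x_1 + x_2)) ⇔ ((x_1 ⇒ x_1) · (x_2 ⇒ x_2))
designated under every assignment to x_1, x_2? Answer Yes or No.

Yes

x_1 = 0, x_2 = 0 ↦ 1
x_1 = 0, x_2 = 1/3 ↦ 2/3
x_1 = 0, x_2 = 2/3 ↦ 2/3
x_1 = 0, x_2 = 1 ↦ 1
x_1 = 1/3, x_2 = 0 ↦ 2/3
x_1 = 1/3, x_2 = 1/3 ↦ 1
x_1 = 1/3, x_2 = 2/3 ↦ 2/3
x_1 = 1/3, x_2 = 1 ↦ 1
x_1 = 2/3, x_2 = 0 ↦ 2/3
x_1 = 2/3, x_2 = 1/3 ↦ 2/3
x_1 = 2/3, x_2 = 2/3 ↦ 1
x_1 = 2/3, x_2 = 1 ↦ 1
x_1 = 1, x_2 = 0 ↦ 1
x_1 = 1, x_2 = 1/3 ↦ 1
x_1 = 1, x_2 = 2/3 ↦ 1
x_1 = 1, x_2 = 1 ↦ 1
Every assignment gives a value ≥ 2/3.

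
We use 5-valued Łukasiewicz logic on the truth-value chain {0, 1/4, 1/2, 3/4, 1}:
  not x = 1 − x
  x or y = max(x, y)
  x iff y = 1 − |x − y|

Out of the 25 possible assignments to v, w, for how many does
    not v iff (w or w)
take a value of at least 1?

value 1: 5 assignments (counts)
value 3/4: 8 assignments
value 1/2: 6 assignments
value 1/4: 4 assignments
value 0: 2 assignments
So 5 of the 25 assignments meet the threshold.

5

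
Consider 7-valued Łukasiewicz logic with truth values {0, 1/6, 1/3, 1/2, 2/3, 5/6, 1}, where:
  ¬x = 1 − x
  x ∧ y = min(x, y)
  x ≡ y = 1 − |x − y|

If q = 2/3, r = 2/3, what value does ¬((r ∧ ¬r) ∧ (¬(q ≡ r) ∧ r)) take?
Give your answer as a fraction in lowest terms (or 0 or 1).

¬r = ¬2/3 = 1/3
r ∧ ¬r = 2/3 ∧ 1/3 = 1/3
q ≡ r = 2/3 ≡ 2/3 = 1
¬(q ≡ r) = ¬1 = 0
¬(q ≡ r) ∧ r = 0 ∧ 2/3 = 0
(r ∧ ¬r) ∧ (¬(q ≡ r) ∧ r) = 1/3 ∧ 0 = 0
¬((r ∧ ¬r) ∧ (¬(q ≡ r) ∧ r)) = ¬0 = 1

1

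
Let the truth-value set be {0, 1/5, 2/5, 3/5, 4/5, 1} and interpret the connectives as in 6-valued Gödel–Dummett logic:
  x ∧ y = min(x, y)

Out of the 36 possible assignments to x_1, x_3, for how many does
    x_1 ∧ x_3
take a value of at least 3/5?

9

value 1: 1 assignment (counts)
value 4/5: 3 assignments (counts)
value 3/5: 5 assignments (counts)
value 2/5: 7 assignments
value 1/5: 9 assignments
value 0: 11 assignments
So 9 of the 36 assignments meet the threshold.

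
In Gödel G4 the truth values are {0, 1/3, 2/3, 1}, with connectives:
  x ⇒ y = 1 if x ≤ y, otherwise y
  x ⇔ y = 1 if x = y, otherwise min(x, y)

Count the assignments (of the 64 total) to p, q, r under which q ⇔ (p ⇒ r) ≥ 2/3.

value 1: 16 assignments (counts)
value 2/3: 11 assignments (counts)
value 1/3: 15 assignments
value 0: 22 assignments
So 27 of the 64 assignments meet the threshold.

27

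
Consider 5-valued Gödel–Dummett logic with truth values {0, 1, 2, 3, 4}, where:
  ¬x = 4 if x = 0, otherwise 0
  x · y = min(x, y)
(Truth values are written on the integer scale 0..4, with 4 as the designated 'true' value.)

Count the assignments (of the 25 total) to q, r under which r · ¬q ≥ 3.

2

value 4: 1 assignment (counts)
value 3: 1 assignment (counts)
value 2: 1 assignment
value 1: 1 assignment
value 0: 21 assignments
So 2 of the 25 assignments meet the threshold.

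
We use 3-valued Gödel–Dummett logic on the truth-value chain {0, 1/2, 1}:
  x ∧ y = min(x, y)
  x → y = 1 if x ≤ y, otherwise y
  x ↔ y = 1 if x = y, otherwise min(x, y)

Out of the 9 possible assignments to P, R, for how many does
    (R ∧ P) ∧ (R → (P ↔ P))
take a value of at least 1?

P = 0, R = 0 ↦ 0  <
P = 0, R = 1/2 ↦ 0  <
P = 0, R = 1 ↦ 0  <
P = 1/2, R = 0 ↦ 0  <
P = 1/2, R = 1/2 ↦ 1/2  <
P = 1/2, R = 1 ↦ 1/2  <
P = 1, R = 0 ↦ 0  <
P = 1, R = 1/2 ↦ 1/2  <
P = 1, R = 1 ↦ 1  ≥
So 1 of the 9 assignments meets the threshold.

1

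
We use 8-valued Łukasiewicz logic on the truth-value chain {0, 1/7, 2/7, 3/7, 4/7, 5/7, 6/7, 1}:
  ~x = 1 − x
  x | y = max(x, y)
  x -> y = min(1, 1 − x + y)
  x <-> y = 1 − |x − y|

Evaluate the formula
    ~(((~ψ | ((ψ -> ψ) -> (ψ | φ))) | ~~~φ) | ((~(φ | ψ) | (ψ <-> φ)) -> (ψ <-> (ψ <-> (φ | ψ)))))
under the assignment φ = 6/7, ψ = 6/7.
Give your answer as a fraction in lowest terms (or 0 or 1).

~ψ = ~6/7 = 1/7
ψ -> ψ = 6/7 -> 6/7 = 1
ψ | φ = 6/7 | 6/7 = 6/7
(ψ -> ψ) -> (ψ | φ) = 1 -> 6/7 = 6/7
~ψ | ((ψ -> ψ) -> (ψ | φ)) = 1/7 | 6/7 = 6/7
~φ = ~6/7 = 1/7
~~φ = ~1/7 = 6/7
~~~φ = ~6/7 = 1/7
(~ψ | ((ψ -> ψ) -> (ψ | φ))) | ~~~φ = 6/7 | 1/7 = 6/7
φ | ψ = 6/7 | 6/7 = 6/7
~(φ | ψ) = ~6/7 = 1/7
ψ <-> φ = 6/7 <-> 6/7 = 1
~(φ | ψ) | (ψ <-> φ) = 1/7 | 1 = 1
φ | ψ = 6/7 | 6/7 = 6/7
ψ <-> (φ | ψ) = 6/7 <-> 6/7 = 1
ψ <-> (ψ <-> (φ | ψ)) = 6/7 <-> 1 = 6/7
(~(φ | ψ) | (ψ <-> φ)) -> (ψ <-> (ψ <-> (φ | ψ))) = 1 -> 6/7 = 6/7
((~ψ | ((ψ -> ψ) -> (ψ | φ))) | ~~~φ) | ((~(φ | ψ) | (ψ <-> φ)) -> (ψ <-> (ψ <-> (φ | ψ)))) = 6/7 | 6/7 = 6/7
~(((~ψ | ((ψ -> ψ) -> (ψ | φ))) | ~~~φ) | ((~(φ | ψ) | (ψ <-> φ)) -> (ψ <-> (ψ <-> (φ | ψ))))) = ~6/7 = 1/7

1/7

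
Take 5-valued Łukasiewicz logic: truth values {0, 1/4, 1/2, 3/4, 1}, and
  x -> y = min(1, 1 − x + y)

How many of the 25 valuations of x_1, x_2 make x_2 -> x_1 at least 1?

value 1: 15 assignments (counts)
value 3/4: 4 assignments
value 1/2: 3 assignments
value 1/4: 2 assignments
value 0: 1 assignment
So 15 of the 25 assignments meet the threshold.

15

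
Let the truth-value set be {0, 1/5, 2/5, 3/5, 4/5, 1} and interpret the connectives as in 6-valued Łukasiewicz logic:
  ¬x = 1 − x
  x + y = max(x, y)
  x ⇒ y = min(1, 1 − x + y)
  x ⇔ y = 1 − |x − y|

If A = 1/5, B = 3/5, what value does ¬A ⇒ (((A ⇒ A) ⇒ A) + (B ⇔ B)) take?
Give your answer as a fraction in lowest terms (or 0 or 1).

¬A = ¬1/5 = 4/5
A ⇒ A = 1/5 ⇒ 1/5 = 1
(A ⇒ A) ⇒ A = 1 ⇒ 1/5 = 1/5
B ⇔ B = 3/5 ⇔ 3/5 = 1
((A ⇒ A) ⇒ A) + (B ⇔ B) = 1/5 + 1 = 1
¬A ⇒ (((A ⇒ A) ⇒ A) + (B ⇔ B)) = 4/5 ⇒ 1 = 1

1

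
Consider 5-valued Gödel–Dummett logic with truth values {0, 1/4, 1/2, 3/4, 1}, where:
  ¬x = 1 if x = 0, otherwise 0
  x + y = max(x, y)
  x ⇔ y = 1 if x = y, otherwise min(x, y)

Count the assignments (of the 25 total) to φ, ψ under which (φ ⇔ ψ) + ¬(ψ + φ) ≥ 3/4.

value 1: 5 assignments (counts)
value 3/4: 2 assignments (counts)
value 1/2: 4 assignments
value 1/4: 6 assignments
value 0: 8 assignments
So 7 of the 25 assignments meet the threshold.

7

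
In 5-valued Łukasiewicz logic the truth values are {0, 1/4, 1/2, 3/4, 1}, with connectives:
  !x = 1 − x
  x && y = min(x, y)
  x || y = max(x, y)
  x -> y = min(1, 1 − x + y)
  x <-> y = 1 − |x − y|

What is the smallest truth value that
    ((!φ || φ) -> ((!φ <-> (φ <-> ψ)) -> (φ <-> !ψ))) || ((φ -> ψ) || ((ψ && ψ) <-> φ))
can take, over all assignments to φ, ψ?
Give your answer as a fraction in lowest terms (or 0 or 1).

Take φ = 1/4, ψ = 0:
!φ = !1/4 = 3/4
!φ || φ = 3/4 || 1/4 = 3/4
!φ = !1/4 = 3/4
φ <-> ψ = 1/4 <-> 0 = 3/4
!φ <-> (φ <-> ψ) = 3/4 <-> 3/4 = 1
!ψ = !0 = 1
φ <-> !ψ = 1/4 <-> 1 = 1/4
(!φ <-> (φ <-> ψ)) -> (φ <-> !ψ) = 1 -> 1/4 = 1/4
(!φ || φ) -> ((!φ <-> (φ <-> ψ)) -> (φ <-> !ψ)) = 3/4 -> 1/4 = 1/2
φ -> ψ = 1/4 -> 0 = 3/4
ψ && ψ = 0 && 0 = 0
(ψ && ψ) <-> φ = 0 <-> 1/4 = 3/4
(φ -> ψ) || ((ψ && ψ) <-> φ) = 3/4 || 3/4 = 3/4
((!φ || φ) -> ((!φ <-> (φ <-> ψ)) -> (φ <-> !ψ))) || ((φ -> ψ) || ((ψ && ψ) <-> φ)) = 1/2 || 3/4 = 3/4
No assignment yields a value below 3/4, so this is the minimum.

3/4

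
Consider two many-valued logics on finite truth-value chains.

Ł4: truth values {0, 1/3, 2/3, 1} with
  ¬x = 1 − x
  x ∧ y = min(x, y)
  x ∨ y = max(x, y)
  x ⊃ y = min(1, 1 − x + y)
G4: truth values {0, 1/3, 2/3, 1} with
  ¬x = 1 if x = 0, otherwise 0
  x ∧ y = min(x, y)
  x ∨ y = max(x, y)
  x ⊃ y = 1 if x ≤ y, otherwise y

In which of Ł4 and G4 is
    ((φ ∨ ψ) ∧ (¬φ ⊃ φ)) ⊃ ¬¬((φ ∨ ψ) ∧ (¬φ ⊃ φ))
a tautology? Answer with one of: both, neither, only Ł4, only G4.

both

In Ł4: every assignment gives 1 — tautology.
In G4: every assignment gives 1 — tautology.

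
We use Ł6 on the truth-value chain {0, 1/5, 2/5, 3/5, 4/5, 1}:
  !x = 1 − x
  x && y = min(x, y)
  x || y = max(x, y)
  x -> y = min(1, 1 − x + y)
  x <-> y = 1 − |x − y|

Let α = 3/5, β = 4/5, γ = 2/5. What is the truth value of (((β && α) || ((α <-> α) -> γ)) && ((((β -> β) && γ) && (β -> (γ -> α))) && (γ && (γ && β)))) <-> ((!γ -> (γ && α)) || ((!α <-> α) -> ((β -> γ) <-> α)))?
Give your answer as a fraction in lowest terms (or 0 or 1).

2/5

β && α = 4/5 && 3/5 = 3/5
α <-> α = 3/5 <-> 3/5 = 1
(α <-> α) -> γ = 1 -> 2/5 = 2/5
(β && α) || ((α <-> α) -> γ) = 3/5 || 2/5 = 3/5
β -> β = 4/5 -> 4/5 = 1
(β -> β) && γ = 1 && 2/5 = 2/5
γ -> α = 2/5 -> 3/5 = 1
β -> (γ -> α) = 4/5 -> 1 = 1
((β -> β) && γ) && (β -> (γ -> α)) = 2/5 && 1 = 2/5
γ && β = 2/5 && 4/5 = 2/5
γ && (γ && β) = 2/5 && 2/5 = 2/5
(((β -> β) && γ) && (β -> (γ -> α))) && (γ && (γ && β)) = 2/5 && 2/5 = 2/5
((β && α) || ((α <-> α) -> γ)) && ((((β -> β) && γ) && (β -> (γ -> α))) && (γ && (γ && β))) = 3/5 && 2/5 = 2/5
!γ = !2/5 = 3/5
γ && α = 2/5 && 3/5 = 2/5
!γ -> (γ && α) = 3/5 -> 2/5 = 4/5
!α = !3/5 = 2/5
!α <-> α = 2/5 <-> 3/5 = 4/5
β -> γ = 4/5 -> 2/5 = 3/5
(β -> γ) <-> α = 3/5 <-> 3/5 = 1
(!α <-> α) -> ((β -> γ) <-> α) = 4/5 -> 1 = 1
(!γ -> (γ && α)) || ((!α <-> α) -> ((β -> γ) <-> α)) = 4/5 || 1 = 1
(((β && α) || ((α <-> α) -> γ)) && ((((β -> β) && γ) && (β -> (γ -> α))) && (γ && (γ && β)))) <-> ((!γ -> (γ && α)) || ((!α <-> α) -> ((β -> γ) <-> α))) = 2/5 <-> 1 = 2/5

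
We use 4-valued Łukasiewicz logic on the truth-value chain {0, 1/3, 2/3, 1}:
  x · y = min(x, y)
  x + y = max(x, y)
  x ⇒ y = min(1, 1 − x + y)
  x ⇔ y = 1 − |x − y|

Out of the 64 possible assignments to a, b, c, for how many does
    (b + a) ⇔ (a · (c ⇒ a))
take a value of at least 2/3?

value 1: 40 assignments (counts)
value 2/3: 12 assignments (counts)
value 1/3: 8 assignments
value 0: 4 assignments
So 52 of the 64 assignments meet the threshold.

52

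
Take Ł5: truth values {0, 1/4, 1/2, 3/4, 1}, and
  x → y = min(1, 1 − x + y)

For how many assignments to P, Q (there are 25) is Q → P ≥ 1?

15

value 1: 15 assignments (counts)
value 3/4: 4 assignments
value 1/2: 3 assignments
value 1/4: 2 assignments
value 0: 1 assignment
So 15 of the 25 assignments meet the threshold.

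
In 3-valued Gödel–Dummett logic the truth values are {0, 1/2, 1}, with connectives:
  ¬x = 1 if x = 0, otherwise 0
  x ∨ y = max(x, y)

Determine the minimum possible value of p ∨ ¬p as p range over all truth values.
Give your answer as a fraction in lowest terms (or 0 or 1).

Take p = 1/2:
¬p = ¬1/2 = 0
p ∨ ¬p = 1/2 ∨ 0 = 1/2
No assignment yields a value below 1/2, so this is the minimum.

1/2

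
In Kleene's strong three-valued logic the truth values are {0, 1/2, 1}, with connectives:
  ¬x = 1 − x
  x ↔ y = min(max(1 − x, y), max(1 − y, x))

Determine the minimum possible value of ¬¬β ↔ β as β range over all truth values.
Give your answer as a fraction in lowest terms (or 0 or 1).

1/2

Take β = 1/2:
¬β = ¬1/2 = 1/2
¬¬β = ¬1/2 = 1/2
¬¬β ↔ β = 1/2 ↔ 1/2 = 1/2
No assignment yields a value below 1/2, so this is the minimum.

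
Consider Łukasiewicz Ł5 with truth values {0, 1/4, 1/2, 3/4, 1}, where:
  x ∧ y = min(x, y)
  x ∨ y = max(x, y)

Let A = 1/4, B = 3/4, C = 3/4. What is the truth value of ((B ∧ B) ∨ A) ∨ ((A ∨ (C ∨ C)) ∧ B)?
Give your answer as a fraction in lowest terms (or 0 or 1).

3/4

B ∧ B = 3/4 ∧ 3/4 = 3/4
(B ∧ B) ∨ A = 3/4 ∨ 1/4 = 3/4
C ∨ C = 3/4 ∨ 3/4 = 3/4
A ∨ (C ∨ C) = 1/4 ∨ 3/4 = 3/4
(A ∨ (C ∨ C)) ∧ B = 3/4 ∧ 3/4 = 3/4
((B ∧ B) ∨ A) ∨ ((A ∨ (C ∨ C)) ∧ B) = 3/4 ∨ 3/4 = 3/4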